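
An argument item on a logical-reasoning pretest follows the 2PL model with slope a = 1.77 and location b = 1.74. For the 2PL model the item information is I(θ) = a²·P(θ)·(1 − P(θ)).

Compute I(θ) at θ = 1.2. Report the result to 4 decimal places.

0.6284

P = 1/(1+e^{0.9558}) = 0.2777
P(1−P) = 0.2777 × 0.7223 = 0.2006
I = a² × P(1−P) = 1.77² × 0.2006 = 0.62843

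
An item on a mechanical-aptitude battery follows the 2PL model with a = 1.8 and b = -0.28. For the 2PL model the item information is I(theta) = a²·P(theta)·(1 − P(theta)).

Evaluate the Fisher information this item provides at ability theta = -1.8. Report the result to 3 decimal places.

P = 1/(1+e^{2.7360}) = 0.0609
P(1−P) = 0.0609 × 0.9391 = 0.0572
I = a² × P(1−P) = 1.8² × 0.0572 = 0.18525

0.185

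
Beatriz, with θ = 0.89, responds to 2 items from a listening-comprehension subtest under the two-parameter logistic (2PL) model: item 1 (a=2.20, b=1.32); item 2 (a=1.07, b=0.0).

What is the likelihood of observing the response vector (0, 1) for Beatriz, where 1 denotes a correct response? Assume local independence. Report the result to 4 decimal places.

0.5198

P(θ) = 1 / (1 + exp(−a(θ − b)))
P_1 = 1/(1+e^{0.9460}) = 0.2797
P_2 = 1/(1+e^{-0.9523}) = 0.7216
L = (1−P_1) × P_2 = 0.7203 × 0.7216 = 0.51976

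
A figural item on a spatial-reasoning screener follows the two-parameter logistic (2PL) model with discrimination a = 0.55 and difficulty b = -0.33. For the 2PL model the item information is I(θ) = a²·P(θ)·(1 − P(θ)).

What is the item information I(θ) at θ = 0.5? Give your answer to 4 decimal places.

P = 1/(1+e^{-0.4565}) = 0.6122
P(1−P) = 0.6122 × 0.3878 = 0.2374
I = a² × P(1−P) = 0.55² × 0.2374 = 0.07182

0.0718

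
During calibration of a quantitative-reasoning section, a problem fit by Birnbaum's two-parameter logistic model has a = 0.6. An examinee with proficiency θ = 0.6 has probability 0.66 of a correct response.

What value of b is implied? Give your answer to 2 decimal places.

P(θ) = 1 / (1 + exp(−a(θ − b)))
logit(0.66) = ln(0.66/0.34) = 0.6633
b = θ − logit/(a) = 0.6 − 0.6633/0.6000 = -0.5055

-0.51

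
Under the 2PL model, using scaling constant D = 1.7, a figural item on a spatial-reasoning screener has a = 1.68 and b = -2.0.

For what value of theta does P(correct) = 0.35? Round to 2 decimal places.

-2.22

P(theta) = 1 / (1 + exp(−D·a(theta − b)))
logit = ln(0.3500/0.6500) = -0.6190
theta = b + logit/(1.7·a) = -2.0 + (-0.6190)/2.8560 = -2.2168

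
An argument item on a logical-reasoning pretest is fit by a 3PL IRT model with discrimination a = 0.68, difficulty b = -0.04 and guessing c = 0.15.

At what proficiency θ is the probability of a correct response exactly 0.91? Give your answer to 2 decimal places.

P(θ) = c + (1 − c) · 1 / (1 + exp(−a(θ − b)))
Remove guessing floor: (0.91 − 0.15)/(1 − 0.15) = 0.8941
logit = ln(0.8941/0.1059) = 2.1335
θ = b + logit/(a) = -0.04 + 2.1335/0.6800 = 3.0975

3.10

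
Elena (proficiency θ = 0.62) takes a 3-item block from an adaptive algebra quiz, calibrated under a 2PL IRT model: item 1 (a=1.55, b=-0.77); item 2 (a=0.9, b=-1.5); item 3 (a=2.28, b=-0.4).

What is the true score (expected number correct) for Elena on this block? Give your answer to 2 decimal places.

P(θ) = 1 / (1 + exp(−a(θ − b)))
P_1 = 1/(1+e^{-2.1545}) = 0.8961
P_2 = 1/(1+e^{-1.9080}) = 0.8708
P_3 = 1/(1+e^{-2.3256}) = 0.9110
E[score] = 0.8961 + 0.8708 + 0.9110 = 2.6779

2.68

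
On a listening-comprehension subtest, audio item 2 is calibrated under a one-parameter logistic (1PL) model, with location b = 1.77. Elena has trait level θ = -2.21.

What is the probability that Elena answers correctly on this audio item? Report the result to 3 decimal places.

P(θ) = 1 / (1 + exp(−(θ − b)))
Exponent: (-2.21 − 1.77) = -3.9800
1/(1 + e^{3.9800}) = 0.0183
P = 0.0183

0.018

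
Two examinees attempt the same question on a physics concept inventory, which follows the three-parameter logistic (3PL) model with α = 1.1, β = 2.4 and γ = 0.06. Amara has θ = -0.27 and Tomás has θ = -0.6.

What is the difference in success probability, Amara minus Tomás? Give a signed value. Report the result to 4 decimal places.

0.0139

P(θ) = γ + (1 − γ) · 1 / (1 + exp(−α(θ − β)))
P(Amara) = 0.1073  [exponent -2.9370]
P(Tomás) = 0.0934  [exponent -3.3000]
Difference = 0.1073 − 0.0934 = 0.0139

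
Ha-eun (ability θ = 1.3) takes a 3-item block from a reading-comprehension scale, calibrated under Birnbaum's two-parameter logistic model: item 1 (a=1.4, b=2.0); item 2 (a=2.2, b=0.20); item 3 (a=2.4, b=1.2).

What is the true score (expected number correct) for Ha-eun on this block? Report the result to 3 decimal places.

1.751

P(θ) = 1 / (1 + exp(−a(θ − b)))
P_1 = 1/(1+e^{0.9800}) = 0.2729
P_2 = 1/(1+e^{-2.4200}) = 0.9183
P_3 = 1/(1+e^{-0.2400}) = 0.5597
E[score] = 0.2729 + 0.9183 + 0.5597 = 1.7509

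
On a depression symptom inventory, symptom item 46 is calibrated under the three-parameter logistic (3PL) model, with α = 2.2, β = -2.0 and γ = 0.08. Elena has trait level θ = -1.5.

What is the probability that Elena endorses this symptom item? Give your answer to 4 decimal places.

P(θ) = γ + (1 − γ) · 1 / (1 + exp(−α(θ − β)))
Exponent: 2.2 × (-1.5 − (-2.0)) = 1.1000
1/(1 + e^{-1.1000}) = 0.7503
P = 0.08 + 0.92 × 0.7503 = 0.7702

0.7702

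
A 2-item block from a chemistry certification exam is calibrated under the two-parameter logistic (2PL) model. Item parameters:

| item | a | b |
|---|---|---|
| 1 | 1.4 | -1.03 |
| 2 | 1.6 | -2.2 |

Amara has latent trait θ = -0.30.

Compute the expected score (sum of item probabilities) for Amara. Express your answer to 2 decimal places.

P(θ) = 1 / (1 + exp(−a(θ − b)))
P_1 = 1/(1+e^{-1.0220}) = 0.7354
P_2 = 1/(1+e^{-3.0400}) = 0.9543
E[score] = 0.7354 + 0.9543 = 1.6897

1.69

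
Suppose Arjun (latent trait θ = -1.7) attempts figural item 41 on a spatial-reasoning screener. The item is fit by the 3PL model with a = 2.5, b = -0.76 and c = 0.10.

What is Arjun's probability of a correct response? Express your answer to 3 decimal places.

0.178

P(θ) = c + (1 − c) · 1 / (1 + exp(−a(θ − b)))
Exponent: 2.5 × (-1.7 − (-0.76)) = -2.3500
1/(1 + e^{2.3500}) = 0.0871
P = 0.10 + 0.90 × 0.0871 = 0.1784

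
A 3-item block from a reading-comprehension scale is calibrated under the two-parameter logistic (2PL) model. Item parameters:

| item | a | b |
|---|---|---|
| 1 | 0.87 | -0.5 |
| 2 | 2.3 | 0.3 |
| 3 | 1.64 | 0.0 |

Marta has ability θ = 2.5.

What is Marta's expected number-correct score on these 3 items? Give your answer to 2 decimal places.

2.91

P(θ) = 1 / (1 + exp(−a(θ − b)))
P_1 = 1/(1+e^{-2.6100}) = 0.9315
P_2 = 1/(1+e^{-5.0600}) = 0.9937
P_3 = 1/(1+e^{-4.1000}) = 0.9837
E[score] = 0.9315 + 0.9937 + 0.9837 = 2.9089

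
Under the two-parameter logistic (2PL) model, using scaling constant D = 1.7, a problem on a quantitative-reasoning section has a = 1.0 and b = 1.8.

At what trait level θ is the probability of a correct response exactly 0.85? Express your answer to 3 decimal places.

2.820

P(θ) = 1 / (1 + exp(−D·a(θ − b)))
logit = ln(0.8500/0.1500) = 1.7346
θ = b + logit/(1.7·a) = 1.8 + 1.7346/1.7000 = 2.8204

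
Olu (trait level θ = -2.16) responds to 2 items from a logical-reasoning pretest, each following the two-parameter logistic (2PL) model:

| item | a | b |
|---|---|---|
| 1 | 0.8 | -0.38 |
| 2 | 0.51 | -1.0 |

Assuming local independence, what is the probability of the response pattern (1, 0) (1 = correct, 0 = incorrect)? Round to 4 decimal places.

0.1249

P(θ) = 1 / (1 + exp(−a(θ − b)))
P_1 = 1/(1+e^{1.4240}) = 0.1940
P_2 = 1/(1+e^{0.5916}) = 0.3563
L = P_1 × (1−P_2) = 0.1940 × 0.6437 = 0.12491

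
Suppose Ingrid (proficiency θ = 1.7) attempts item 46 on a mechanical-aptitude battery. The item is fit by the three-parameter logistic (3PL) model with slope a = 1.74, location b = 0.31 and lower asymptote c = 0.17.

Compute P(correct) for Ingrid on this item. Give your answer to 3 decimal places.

0.932

P(θ) = c + (1 − c) · 1 / (1 + exp(−a(θ − b)))
Exponent: 1.74 × (1.7 − 0.31) = 2.4186
1/(1 + e^{-2.4186}) = 0.9182
P = 0.17 + 0.83 × 0.9182 = 0.9321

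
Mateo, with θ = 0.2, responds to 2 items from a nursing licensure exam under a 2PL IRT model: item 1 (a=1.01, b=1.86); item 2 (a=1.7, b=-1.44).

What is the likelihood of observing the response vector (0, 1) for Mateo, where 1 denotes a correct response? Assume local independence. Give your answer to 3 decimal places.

P(θ) = 1 / (1 + exp(−a(θ − b)))
P_1 = 1/(1+e^{1.6766}) = 0.1575
P_2 = 1/(1+e^{-2.7880}) = 0.9420
L = (1−P_1) × P_2 = 0.8425 × 0.9420 = 0.79361

0.794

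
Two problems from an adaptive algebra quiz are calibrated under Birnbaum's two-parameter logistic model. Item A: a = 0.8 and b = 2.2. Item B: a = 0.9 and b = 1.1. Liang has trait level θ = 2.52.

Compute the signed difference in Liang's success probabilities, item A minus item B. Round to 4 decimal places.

P(θ) = 1 / (1 + exp(−a(θ − b)))
P_A = 0.5637
P_B = 0.7821
P_A − P_B = -0.2185

-0.2185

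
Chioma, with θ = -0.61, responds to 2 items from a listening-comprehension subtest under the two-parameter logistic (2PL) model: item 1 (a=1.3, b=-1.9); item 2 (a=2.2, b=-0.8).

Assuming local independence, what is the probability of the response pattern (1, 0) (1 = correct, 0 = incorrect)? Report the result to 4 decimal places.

0.3345

P(θ) = 1 / (1 + exp(−a(θ − b)))
P_1 = 1/(1+e^{-1.6770}) = 0.8425
P_2 = 1/(1+e^{-0.4180}) = 0.6030
L = P_1 × (1−P_2) = 0.8425 × 0.3970 = 0.33447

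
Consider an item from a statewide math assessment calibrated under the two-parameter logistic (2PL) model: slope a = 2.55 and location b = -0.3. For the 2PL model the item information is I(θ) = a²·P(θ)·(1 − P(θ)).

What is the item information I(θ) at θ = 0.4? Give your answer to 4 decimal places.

0.8001

P = 1/(1+e^{-1.7850}) = 0.8563
P(1−P) = 0.8563 × 0.1437 = 0.1230
I = a² × P(1−P) = 2.55² × 0.1230 = 0.80007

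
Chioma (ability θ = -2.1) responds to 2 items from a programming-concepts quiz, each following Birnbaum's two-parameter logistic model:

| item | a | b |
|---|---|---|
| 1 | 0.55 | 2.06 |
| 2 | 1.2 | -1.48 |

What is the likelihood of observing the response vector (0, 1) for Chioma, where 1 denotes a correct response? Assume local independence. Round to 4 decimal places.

0.2925

P(θ) = 1 / (1 + exp(−a(θ − b)))
P_1 = 1/(1+e^{2.2880}) = 0.0921
P_2 = 1/(1+e^{0.7440}) = 0.3221
L = (1−P_1) × P_2 = 0.9079 × 0.3221 = 0.29245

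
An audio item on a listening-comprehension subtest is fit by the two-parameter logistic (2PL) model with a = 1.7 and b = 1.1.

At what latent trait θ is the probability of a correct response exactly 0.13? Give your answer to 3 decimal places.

-0.018

P(θ) = 1 / (1 + exp(−a(θ − b)))
logit = ln(0.1300/0.8700) = -1.9010
θ = b + logit/(a) = 1.1 + (-1.9010)/1.7000 = -0.0182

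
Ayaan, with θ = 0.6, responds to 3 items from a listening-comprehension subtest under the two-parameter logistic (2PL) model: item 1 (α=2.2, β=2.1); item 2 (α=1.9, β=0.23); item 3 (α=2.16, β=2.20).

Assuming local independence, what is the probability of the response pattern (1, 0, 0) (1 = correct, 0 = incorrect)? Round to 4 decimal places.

0.0114

P(θ) = 1 / (1 + exp(−α(θ − β)))
P_1 = 1/(1+e^{3.3000}) = 0.0356
P_2 = 1/(1+e^{-0.7030}) = 0.6689
P_3 = 1/(1+e^{3.4560}) = 0.0306
L = P_1 × (1−P_2) × (1−P_3) = 0.0356 × 0.3311 × 0.9694 = 0.01142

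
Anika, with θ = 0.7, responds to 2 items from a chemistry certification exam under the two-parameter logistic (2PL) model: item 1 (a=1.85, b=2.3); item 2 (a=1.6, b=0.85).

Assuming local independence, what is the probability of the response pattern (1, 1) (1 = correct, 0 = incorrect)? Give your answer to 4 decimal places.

P(θ) = 1 / (1 + exp(−a(θ − b)))
P_1 = 1/(1+e^{2.9600}) = 0.0493
P_2 = 1/(1+e^{0.2400}) = 0.4403
L = P_1 × P_2 = 0.0493 × 0.4403 = 0.02169

0.0217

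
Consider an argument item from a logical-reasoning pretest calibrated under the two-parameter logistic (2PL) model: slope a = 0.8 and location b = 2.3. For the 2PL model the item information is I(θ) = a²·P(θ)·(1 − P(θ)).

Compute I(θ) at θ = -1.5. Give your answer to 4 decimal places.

P = 1/(1+e^{3.0400}) = 0.0457
P(1−P) = 0.0457 × 0.9543 = 0.0436
I = a² × P(1−P) = 0.8² × 0.0436 = 0.02788

0.0279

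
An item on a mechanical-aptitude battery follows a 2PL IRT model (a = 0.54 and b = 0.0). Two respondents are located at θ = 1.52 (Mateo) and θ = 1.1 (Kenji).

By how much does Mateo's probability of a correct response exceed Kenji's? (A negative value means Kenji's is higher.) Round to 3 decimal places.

P(θ) = 1 / (1 + exp(−a(θ − b)))
P(Mateo) = 0.6944  [exponent 0.8208]
P(Kenji) = 0.6443  [exponent 0.5940]
Difference = 0.6944 − 0.6443 = 0.0501

0.050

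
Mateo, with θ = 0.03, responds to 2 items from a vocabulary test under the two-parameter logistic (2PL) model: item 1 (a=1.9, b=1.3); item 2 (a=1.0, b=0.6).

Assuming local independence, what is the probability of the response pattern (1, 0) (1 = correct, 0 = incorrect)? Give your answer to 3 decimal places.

0.052

P(θ) = 1 / (1 + exp(−a(θ − b)))
P_1 = 1/(1+e^{2.4130}) = 0.0822
P_2 = 1/(1+e^{0.5700}) = 0.3612
L = P_1 × (1−P_2) = 0.0822 × 0.6388 = 0.05250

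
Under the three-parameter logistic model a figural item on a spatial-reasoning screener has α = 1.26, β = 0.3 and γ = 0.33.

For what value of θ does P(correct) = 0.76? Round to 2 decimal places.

P(θ) = γ + (1 − γ) · 1 / (1 + exp(−α(θ − β)))
Remove guessing floor: (0.76 − 0.33)/(1 − 0.33) = 0.6418
logit = ln(0.6418/0.3582) = 0.5831
θ = β + logit/(α) = 0.3 + 0.5831/1.2600 = 0.7628

0.76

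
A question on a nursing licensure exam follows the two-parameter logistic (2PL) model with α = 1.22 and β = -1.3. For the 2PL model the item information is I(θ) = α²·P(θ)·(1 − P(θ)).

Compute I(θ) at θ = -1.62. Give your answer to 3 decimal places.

P = 1/(1+e^{0.3904}) = 0.4036
P(1−P) = 0.4036 × 0.5964 = 0.2407
I = α² × P(1−P) = 1.22² × 0.2407 = 0.35827

0.358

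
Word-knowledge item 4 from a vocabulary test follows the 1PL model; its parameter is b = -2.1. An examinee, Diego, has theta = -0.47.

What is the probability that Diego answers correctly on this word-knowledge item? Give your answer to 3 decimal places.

0.836

P(theta) = 1 / (1 + exp(−(theta − b)))
Exponent: (-0.47 − (-2.1)) = 1.6300
1/(1 + e^{-1.6300}) = 0.8362
P = 0.8362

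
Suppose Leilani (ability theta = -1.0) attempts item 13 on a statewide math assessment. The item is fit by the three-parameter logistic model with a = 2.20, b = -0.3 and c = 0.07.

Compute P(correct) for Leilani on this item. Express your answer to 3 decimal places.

0.234

P(theta) = c + (1 − c) · 1 / (1 + exp(−a(theta − b)))
Exponent: 2.20 × (-1.0 − (-0.3)) = -1.5400
1/(1 + e^{1.5400}) = 0.1765
P = 0.07 + 0.93 × 0.1765 = 0.2342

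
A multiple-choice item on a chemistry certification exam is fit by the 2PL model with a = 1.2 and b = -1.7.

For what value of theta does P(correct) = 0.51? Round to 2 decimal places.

P(theta) = 1 / (1 + exp(−a(theta − b)))
logit = ln(0.5100/0.4900) = 0.0400
theta = b + logit/(a) = -1.7 + 0.0400/1.2000 = -1.6667

-1.67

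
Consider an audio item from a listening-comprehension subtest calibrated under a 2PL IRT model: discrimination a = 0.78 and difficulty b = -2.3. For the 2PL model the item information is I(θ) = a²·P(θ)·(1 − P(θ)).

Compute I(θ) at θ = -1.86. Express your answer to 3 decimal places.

0.148

P = 1/(1+e^{-0.3432}) = 0.5850
P(1−P) = 0.5850 × 0.4150 = 0.2428
I = a² × P(1−P) = 0.78² × 0.2428 = 0.14771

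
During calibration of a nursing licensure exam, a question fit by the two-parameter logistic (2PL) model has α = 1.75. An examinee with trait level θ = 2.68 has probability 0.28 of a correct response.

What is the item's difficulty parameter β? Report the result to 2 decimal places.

P(θ) = 1 / (1 + exp(−α(θ − β)))
logit(0.28) = ln(0.28/0.72) = -0.9445
β = θ − logit/(α) = 2.68 − (-0.9445)/1.7500 = 3.2197

3.22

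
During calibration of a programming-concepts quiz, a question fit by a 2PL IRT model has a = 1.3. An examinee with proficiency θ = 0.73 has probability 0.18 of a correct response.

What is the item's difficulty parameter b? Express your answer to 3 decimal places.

1.896

P(θ) = 1 / (1 + exp(−a(θ − b)))
logit(0.18) = ln(0.18/0.82) = -1.5163
b = θ − logit/(a) = 0.73 − (-1.5163)/1.3000 = 1.8964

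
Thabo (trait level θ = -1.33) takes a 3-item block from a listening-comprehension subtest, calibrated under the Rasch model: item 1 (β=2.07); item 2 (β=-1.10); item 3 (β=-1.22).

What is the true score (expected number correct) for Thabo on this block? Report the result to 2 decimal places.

0.95

P(θ) = 1 / (1 + exp(−(θ − β)))
P_1 = 1/(1+e^{3.4000}) = 0.0323
P_2 = 1/(1+e^{0.2300}) = 0.4428
P_3 = 1/(1+e^{0.1100}) = 0.4725
E[score] = 0.0323 + 0.4428 + 0.4725 = 0.9476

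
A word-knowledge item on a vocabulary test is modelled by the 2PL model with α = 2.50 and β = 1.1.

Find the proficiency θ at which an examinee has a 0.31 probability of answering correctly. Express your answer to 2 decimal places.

0.78

P(θ) = 1 / (1 + exp(−α(θ − β)))
logit = ln(0.3100/0.6900) = -0.8001
θ = β + logit/(α) = 1.1 + (-0.8001)/2.5000 = 0.7800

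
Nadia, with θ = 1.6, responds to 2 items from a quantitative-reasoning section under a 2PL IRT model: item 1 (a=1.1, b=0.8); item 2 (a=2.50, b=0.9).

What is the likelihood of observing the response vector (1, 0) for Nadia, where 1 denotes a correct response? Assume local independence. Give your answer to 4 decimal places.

0.1046

P(θ) = 1 / (1 + exp(−a(θ − b)))
P_1 = 1/(1+e^{-0.8800}) = 0.7068
P_2 = 1/(1+e^{-1.7500}) = 0.8520
L = P_1 × (1−P_2) = 0.7068 × 0.1480 = 0.10464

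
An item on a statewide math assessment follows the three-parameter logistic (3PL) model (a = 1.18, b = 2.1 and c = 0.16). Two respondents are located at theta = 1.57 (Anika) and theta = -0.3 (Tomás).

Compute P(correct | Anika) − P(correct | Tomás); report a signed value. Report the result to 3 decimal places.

P(theta) = c + (1 − c) · 1 / (1 + exp(−a(theta − b)))
P(Anika) = 0.4528  [exponent -0.6254]
P(Tomás) = 0.2067  [exponent -2.8320]
Difference = 0.4528 − 0.2067 = 0.2461

0.246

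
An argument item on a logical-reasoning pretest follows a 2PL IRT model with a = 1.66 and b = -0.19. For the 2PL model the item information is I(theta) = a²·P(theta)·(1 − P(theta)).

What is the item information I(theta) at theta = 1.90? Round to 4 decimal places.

P = 1/(1+e^{-3.4694}) = 0.9698
P(1−P) = 0.9698 × 0.0302 = 0.0293
I = a² × P(1−P) = 1.66² × 0.0293 = 0.08069

0.0807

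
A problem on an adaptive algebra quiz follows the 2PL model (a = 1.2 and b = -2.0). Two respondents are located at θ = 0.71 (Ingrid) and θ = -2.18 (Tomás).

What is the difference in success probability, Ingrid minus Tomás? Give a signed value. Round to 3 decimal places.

P(θ) = 1 / (1 + exp(−a(θ − b)))
P(Ingrid) = 0.9627  [exponent 3.2520]
P(Tomás) = 0.4462  [exponent -0.2160]
Difference = 0.9627 − 0.4462 = 0.5165

0.517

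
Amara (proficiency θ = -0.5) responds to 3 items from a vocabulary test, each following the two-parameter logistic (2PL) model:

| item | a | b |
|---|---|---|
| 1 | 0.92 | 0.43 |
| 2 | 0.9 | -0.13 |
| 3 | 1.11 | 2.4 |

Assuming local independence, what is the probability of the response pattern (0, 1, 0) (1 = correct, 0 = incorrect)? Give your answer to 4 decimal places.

P(θ) = 1 / (1 + exp(−a(θ − b)))
P_1 = 1/(1+e^{0.8556}) = 0.2983
P_2 = 1/(1+e^{0.3330}) = 0.4175
P_3 = 1/(1+e^{3.2190}) = 0.0385
L = (1−P_1) × P_2 × (1−P_3) = 0.7017 × 0.4175 × 0.9615 = 0.28172

0.2817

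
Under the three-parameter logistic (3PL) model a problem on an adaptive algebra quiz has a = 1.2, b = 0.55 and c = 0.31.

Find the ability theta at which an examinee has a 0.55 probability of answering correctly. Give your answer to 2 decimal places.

0.03

P(theta) = c + (1 − c) · 1 / (1 + exp(−a(theta − b)))
Remove guessing floor: (0.55 − 0.31)/(1 − 0.31) = 0.3478
logit = ln(0.3478/0.6522) = -0.6286
theta = b + logit/(a) = 0.55 + (-0.6286)/1.2000 = 0.0262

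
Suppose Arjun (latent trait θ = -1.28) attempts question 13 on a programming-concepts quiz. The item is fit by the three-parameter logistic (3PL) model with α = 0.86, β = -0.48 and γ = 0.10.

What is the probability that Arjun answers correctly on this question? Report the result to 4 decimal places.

0.4010

P(θ) = γ + (1 − γ) · 1 / (1 + exp(−α(θ − β)))
Exponent: 0.86 × (-1.28 − (-0.48)) = -0.6880
1/(1 + e^{0.6880}) = 0.3345
P = 0.10 + 0.90 × 0.3345 = 0.4010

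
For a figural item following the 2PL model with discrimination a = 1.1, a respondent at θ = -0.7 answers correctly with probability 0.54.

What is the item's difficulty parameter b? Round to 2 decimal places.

-0.85

P(θ) = 1 / (1 + exp(−a(θ − b)))
logit(0.54) = ln(0.54/0.46) = 0.1603
b = θ − logit/(a) = -0.7 − 0.1603/1.1000 = -0.8458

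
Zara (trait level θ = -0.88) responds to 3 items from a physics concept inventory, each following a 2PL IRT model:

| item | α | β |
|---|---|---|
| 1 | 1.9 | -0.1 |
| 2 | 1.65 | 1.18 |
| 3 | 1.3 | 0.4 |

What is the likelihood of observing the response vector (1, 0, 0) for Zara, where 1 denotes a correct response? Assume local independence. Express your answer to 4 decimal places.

P(θ) = 1 / (1 + exp(−α(θ − β)))
P_1 = 1/(1+e^{1.4820}) = 0.1851
P_2 = 1/(1+e^{3.3990}) = 0.0323
P_3 = 1/(1+e^{1.6640}) = 0.1592
L = P_1 × (1−P_2) × (1−P_3) = 0.1851 × 0.9677 × 0.8408 = 0.15062

0.1506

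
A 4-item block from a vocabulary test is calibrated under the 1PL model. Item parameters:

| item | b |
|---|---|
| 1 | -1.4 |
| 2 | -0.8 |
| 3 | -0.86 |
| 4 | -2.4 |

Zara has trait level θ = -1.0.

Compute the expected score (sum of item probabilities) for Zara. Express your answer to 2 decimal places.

2.32

P(θ) = 1 / (1 + exp(−(θ − b)))
P_1 = 1/(1+e^{-0.4000}) = 0.5987
P_2 = 1/(1+e^{0.2000}) = 0.4502
P_3 = 1/(1+e^{0.1400}) = 0.4651
P_4 = 1/(1+e^{-1.4000}) = 0.8022
E[score] = 0.5987 + 0.4502 + 0.4651 + 0.8022 = 2.3161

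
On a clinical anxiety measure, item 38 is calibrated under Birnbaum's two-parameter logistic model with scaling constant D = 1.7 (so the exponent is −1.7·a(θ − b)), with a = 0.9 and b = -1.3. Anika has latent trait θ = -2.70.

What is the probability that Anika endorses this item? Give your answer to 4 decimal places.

0.1051

P(θ) = 1 / (1 + exp(−D·a(θ − b)))
Exponent: 1.7 × 0.9 × (-2.70 − (-1.3)) = -2.1420
1/(1 + e^{2.1420}) = 0.1051
P = 0.1051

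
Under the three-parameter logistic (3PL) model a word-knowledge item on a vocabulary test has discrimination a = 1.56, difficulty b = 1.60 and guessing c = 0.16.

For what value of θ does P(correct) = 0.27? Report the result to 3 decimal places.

0.387

P(θ) = c + (1 − c) · 1 / (1 + exp(−a(θ − b)))
Remove guessing floor: (0.27 − 0.16)/(1 − 0.16) = 0.1310
logit = ln(0.1310/0.8690) = -1.8926
θ = b + logit/(a) = 1.60 + (-1.8926)/1.5600 = 0.3868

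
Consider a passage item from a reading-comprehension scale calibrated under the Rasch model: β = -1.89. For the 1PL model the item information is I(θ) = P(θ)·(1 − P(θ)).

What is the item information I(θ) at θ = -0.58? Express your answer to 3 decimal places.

0.167

P = 1/(1+e^{-1.3100}) = 0.7875
P(1−P) = 0.7875 × 0.2125 = 0.1673
I = P(1−P) = 0.16734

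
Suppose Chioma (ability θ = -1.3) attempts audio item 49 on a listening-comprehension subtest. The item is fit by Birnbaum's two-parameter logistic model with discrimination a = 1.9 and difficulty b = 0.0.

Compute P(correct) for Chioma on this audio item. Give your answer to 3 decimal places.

P(θ) = 1 / (1 + exp(−a(θ − b)))
Exponent: 1.9 × (-1.3 − 0.0) = -2.4700
1/(1 + e^{2.4700}) = 0.0780

0.078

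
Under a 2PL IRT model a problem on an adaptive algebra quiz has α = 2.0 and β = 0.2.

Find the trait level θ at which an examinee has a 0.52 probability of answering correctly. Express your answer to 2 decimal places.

P(θ) = 1 / (1 + exp(−α(θ − β)))
logit = ln(0.5200/0.4800) = 0.0800
θ = β + logit/(α) = 0.2 + 0.0800/2.0000 = 0.2400

0.24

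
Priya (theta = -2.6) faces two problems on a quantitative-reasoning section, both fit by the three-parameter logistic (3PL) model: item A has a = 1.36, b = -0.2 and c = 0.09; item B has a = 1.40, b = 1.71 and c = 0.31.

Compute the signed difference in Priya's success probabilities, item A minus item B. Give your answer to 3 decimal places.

P(theta) = c + (1 − c) · 1 / (1 + exp(−a(theta − b)))
P_A = 0.1235
P_B = 0.3116
P_A − P_B = -0.1881

-0.188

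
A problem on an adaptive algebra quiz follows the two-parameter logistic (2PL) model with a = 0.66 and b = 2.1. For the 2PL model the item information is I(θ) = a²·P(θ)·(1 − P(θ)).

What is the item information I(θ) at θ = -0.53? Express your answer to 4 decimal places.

0.0555

P = 1/(1+e^{1.7358}) = 0.1498
P(1−P) = 0.1498 × 0.8502 = 0.1274
I = a² × P(1−P) = 0.66² × 0.1274 = 0.05549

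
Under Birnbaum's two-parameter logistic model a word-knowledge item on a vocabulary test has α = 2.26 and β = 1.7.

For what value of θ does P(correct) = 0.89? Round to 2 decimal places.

P(θ) = 1 / (1 + exp(−α(θ − β)))
logit = ln(0.8900/0.1100) = 2.0907
θ = β + logit/(α) = 1.7 + 2.0907/2.2600 = 2.6251

2.63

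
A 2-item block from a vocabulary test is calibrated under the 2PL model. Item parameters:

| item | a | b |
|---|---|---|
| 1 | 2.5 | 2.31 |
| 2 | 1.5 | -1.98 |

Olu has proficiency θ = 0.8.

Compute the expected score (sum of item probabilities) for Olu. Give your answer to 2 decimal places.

P(θ) = 1 / (1 + exp(−a(θ − b)))
P_1 = 1/(1+e^{3.7750}) = 0.0224
P_2 = 1/(1+e^{-4.1700}) = 0.9848
E[score] = 0.0224 + 0.9848 = 1.0072

1.01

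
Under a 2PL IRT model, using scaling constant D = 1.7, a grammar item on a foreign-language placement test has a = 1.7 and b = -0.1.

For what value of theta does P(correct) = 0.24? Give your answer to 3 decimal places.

-0.499

P(theta) = 1 / (1 + exp(−D·a(theta − b)))
logit = ln(0.2400/0.7600) = -1.1527
theta = b + logit/(1.7·a) = -0.1 + (-1.1527)/2.8900 = -0.4989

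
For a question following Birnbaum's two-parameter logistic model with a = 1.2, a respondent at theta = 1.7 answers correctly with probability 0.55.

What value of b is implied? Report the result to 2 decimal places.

P(theta) = 1 / (1 + exp(−a(theta − b)))
logit(0.55) = ln(0.55/0.45) = 0.2007
b = theta − logit/(a) = 1.7 − 0.2007/1.2000 = 1.5328

1.53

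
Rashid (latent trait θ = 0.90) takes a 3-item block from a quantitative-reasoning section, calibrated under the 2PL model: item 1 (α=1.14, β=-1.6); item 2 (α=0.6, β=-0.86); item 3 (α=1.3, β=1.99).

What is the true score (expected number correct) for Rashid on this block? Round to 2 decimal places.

P(θ) = 1 / (1 + exp(−α(θ − β)))
P_1 = 1/(1+e^{-2.8500}) = 0.9453
P_2 = 1/(1+e^{-1.0560}) = 0.7419
P_3 = 1/(1+e^{1.4170}) = 0.1951
E[score] = 0.9453 + 0.7419 + 0.1951 = 1.8824

1.88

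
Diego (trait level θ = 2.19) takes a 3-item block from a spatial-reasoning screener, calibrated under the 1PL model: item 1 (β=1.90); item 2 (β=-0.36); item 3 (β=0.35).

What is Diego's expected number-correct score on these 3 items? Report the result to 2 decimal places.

P(θ) = 1 / (1 + exp(−(θ − β)))
P_1 = 1/(1+e^{-0.2900}) = 0.5720
P_2 = 1/(1+e^{-2.5500}) = 0.9276
P_3 = 1/(1+e^{-1.8400}) = 0.8629
E[score] = 0.5720 + 0.9276 + 0.8629 = 2.3625

2.36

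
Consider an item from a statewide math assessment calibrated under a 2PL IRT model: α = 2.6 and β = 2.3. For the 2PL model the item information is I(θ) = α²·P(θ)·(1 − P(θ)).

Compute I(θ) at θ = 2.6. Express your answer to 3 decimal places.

P = 1/(1+e^{-0.7800}) = 0.6857
P(1−P) = 0.6857 × 0.3143 = 0.2155
I = α² × P(1−P) = 2.6² × 0.2155 = 1.45693

1.457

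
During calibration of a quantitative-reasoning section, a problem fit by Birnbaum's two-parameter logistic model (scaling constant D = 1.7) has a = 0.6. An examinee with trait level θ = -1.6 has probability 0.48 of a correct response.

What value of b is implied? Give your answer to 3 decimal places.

P(θ) = 1 / (1 + exp(−D·a(θ − b)))
logit(0.48) = ln(0.48/0.52) = -0.0800
b = θ − logit/(1.7·a) = -1.6 − (-0.0800)/1.0200 = -1.5215

-1.522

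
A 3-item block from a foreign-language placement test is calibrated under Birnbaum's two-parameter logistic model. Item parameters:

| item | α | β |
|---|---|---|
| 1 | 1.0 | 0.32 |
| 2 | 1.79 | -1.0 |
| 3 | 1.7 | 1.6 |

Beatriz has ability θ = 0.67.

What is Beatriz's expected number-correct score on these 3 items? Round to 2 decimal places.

P(θ) = 1 / (1 + exp(−α(θ − β)))
P_1 = 1/(1+e^{-0.3500}) = 0.5866
P_2 = 1/(1+e^{-2.9893}) = 0.9521
P_3 = 1/(1+e^{1.5810}) = 0.1707
E[score] = 0.5866 + 0.9521 + 0.1707 = 1.7094

1.71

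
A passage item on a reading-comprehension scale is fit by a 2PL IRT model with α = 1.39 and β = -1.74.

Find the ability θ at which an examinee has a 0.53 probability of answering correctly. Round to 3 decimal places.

P(θ) = 1 / (1 + exp(−α(θ − β)))
logit = ln(0.5300/0.4700) = 0.1201
θ = β + logit/(α) = -1.74 + 0.1201/1.3900 = -1.6536

-1.654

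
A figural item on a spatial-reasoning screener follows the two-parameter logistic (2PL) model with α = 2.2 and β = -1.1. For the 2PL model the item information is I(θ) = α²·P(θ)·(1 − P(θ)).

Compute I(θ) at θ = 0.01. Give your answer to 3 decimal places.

0.356

P = 1/(1+e^{-2.4420}) = 0.9200
P(1−P) = 0.9200 × 0.0800 = 0.0736
I = α² × P(1−P) = 2.2² × 0.0736 = 0.35633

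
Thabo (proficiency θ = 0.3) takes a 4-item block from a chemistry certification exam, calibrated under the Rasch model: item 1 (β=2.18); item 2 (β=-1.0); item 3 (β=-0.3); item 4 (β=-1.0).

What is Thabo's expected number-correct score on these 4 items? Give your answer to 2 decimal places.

2.35

P(θ) = 1 / (1 + exp(−(θ − β)))
P_1 = 1/(1+e^{1.8800}) = 0.1324
P_2 = 1/(1+e^{-1.3000}) = 0.7858
P_3 = 1/(1+e^{-0.6000}) = 0.6457
P_4 = 1/(1+e^{-1.3000}) = 0.7858
E[score] = 0.1324 + 0.7858 + 0.6457 + 0.7858 = 2.3497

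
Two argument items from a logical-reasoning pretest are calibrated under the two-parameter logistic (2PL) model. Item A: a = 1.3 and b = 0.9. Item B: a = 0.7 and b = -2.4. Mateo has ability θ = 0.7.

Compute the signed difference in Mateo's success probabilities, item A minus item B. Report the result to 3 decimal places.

P(θ) = 1 / (1 + exp(−a(θ − b)))
P_A = 0.4354
P_B = 0.8975
P_A − P_B = -0.4622

-0.462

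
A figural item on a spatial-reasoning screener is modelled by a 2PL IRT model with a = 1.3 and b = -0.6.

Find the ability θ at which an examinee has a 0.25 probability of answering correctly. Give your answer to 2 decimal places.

P(θ) = 1 / (1 + exp(−a(θ − b)))
logit = ln(0.2500/0.7500) = -1.0986
θ = b + logit/(a) = -0.6 + (-1.0986)/1.3000 = -1.4451

-1.45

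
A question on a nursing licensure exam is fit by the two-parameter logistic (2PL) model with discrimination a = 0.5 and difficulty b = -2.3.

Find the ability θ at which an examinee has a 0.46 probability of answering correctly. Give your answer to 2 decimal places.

-2.62

P(θ) = 1 / (1 + exp(−a(θ − b)))
logit = ln(0.4600/0.5400) = -0.1603
θ = b + logit/(a) = -2.3 + (-0.1603)/0.5000 = -2.6207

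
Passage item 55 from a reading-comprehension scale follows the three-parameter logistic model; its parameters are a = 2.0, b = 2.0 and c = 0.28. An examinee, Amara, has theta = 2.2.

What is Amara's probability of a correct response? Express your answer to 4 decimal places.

P(theta) = c + (1 − c) · 1 / (1 + exp(−a(theta − b)))
Exponent: 2.0 × (2.2 − 2.0) = 0.4000
1/(1 + e^{-0.4000}) = 0.5987
P = 0.28 + 0.72 × 0.5987 = 0.7111

0.7111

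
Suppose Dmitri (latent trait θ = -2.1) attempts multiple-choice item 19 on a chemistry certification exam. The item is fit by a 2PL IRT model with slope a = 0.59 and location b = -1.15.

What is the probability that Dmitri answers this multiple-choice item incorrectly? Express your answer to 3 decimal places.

0.637

P(θ) = 1 / (1 + exp(−a(θ − b)))
Exponent: 0.59 × (-2.1 − (-1.15)) = -0.5605
1/(1 + e^{0.5605}) = 0.3634
P(incorrect) = 1 − 0.3634 = 0.6366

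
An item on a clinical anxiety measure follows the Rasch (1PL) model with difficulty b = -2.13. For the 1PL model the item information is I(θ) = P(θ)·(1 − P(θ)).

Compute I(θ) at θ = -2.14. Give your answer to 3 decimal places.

P = 1/(1+e^{0.0100}) = 0.4975
P(1−P) = 0.4975 × 0.5025 = 0.2500
I = P(1−P) = 0.24999

0.250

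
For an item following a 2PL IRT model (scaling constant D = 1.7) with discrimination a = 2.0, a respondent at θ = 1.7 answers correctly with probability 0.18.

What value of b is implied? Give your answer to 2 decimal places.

2.15

P(θ) = 1 / (1 + exp(−D·a(θ − b)))
logit(0.18) = ln(0.18/0.82) = -1.5163
b = θ − logit/(1.7·a) = 1.7 − (-1.5163)/3.4000 = 2.1460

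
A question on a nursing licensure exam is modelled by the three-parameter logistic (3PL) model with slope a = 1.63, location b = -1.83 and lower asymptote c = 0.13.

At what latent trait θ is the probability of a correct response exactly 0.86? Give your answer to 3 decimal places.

-0.817

P(θ) = c + (1 − c) · 1 / (1 + exp(−a(θ − b)))
Remove guessing floor: (0.86 − 0.13)/(1 − 0.13) = 0.8391
logit = ln(0.8391/0.1609) = 1.6514
θ = b + logit/(a) = -1.83 + 1.6514/1.6300 = -0.8169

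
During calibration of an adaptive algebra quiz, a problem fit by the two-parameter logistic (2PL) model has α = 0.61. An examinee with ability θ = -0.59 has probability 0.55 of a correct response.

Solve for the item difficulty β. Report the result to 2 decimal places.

P(θ) = 1 / (1 + exp(−α(θ − β)))
logit(0.55) = ln(0.55/0.45) = 0.2007
β = θ − logit/(α) = -0.59 − 0.2007/0.6100 = -0.9190

-0.92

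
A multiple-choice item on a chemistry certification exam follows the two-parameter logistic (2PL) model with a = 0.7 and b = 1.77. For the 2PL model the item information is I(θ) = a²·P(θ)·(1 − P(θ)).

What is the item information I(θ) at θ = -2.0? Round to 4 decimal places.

P = 1/(1+e^{2.6390}) = 0.0667
P(1−P) = 0.0667 × 0.9333 = 0.0622
I = a² × P(1−P) = 0.7² × 0.0622 = 0.03049

0.0305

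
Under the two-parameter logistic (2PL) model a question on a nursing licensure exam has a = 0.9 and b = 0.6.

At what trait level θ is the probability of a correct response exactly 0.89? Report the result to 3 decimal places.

2.923

P(θ) = 1 / (1 + exp(−a(θ − b)))
logit = ln(0.8900/0.1100) = 2.0907
θ = b + logit/(a) = 0.6 + 2.0907/0.9000 = 2.9230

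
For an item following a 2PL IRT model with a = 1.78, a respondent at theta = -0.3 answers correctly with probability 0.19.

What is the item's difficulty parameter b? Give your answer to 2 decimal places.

P(theta) = 1 / (1 + exp(−a(theta − b)))
logit(0.19) = ln(0.19/0.81) = -1.4500
b = theta − logit/(a) = -0.3 − (-1.4500)/1.7800 = 0.5146

0.51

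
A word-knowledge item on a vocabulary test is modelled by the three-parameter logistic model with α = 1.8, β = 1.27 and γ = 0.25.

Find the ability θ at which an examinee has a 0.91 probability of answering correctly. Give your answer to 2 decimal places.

P(θ) = γ + (1 − γ) · 1 / (1 + exp(−α(θ − β)))
Remove guessing floor: (0.91 − 0.25)/(1 − 0.25) = 0.8800
logit = ln(0.8800/0.1200) = 1.9924
θ = β + logit/(α) = 1.27 + 1.9924/1.8000 = 2.3769

2.38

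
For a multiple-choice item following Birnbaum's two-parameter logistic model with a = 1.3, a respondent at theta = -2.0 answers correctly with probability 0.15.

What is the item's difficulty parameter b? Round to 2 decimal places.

-0.67

P(theta) = 1 / (1 + exp(−a(theta − b)))
logit(0.15) = ln(0.15/0.85) = -1.7346
b = theta − logit/(a) = -2.0 − (-1.7346)/1.3000 = -0.6657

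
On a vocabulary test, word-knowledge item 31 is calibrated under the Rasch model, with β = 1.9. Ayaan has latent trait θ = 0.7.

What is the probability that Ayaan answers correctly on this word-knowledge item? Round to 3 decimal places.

P(θ) = 1 / (1 + exp(−(θ − β)))
Exponent: (0.7 − 1.9) = -1.2000
1/(1 + e^{1.2000}) = 0.2315
P = 0.2315

0.231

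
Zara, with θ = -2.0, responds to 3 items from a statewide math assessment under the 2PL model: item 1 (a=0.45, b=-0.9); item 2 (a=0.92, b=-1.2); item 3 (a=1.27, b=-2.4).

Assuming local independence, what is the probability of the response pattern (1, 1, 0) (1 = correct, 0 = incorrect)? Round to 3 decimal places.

P(θ) = 1 / (1 + exp(−a(θ − b)))
P_1 = 1/(1+e^{0.4950}) = 0.3787
P_2 = 1/(1+e^{0.7360}) = 0.3239
P_3 = 1/(1+e^{-0.5080}) = 0.6243
L = P_1 × P_2 × (1−P_3) = 0.3787 × 0.3239 × 0.3757 = 0.04608

0.046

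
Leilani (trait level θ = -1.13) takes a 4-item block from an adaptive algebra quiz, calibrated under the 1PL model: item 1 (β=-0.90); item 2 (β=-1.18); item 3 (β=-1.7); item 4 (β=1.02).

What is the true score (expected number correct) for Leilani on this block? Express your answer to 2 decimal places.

P(θ) = 1 / (1 + exp(−(θ − β)))
P_1 = 1/(1+e^{0.2300}) = 0.4428
P_2 = 1/(1+e^{-0.0500}) = 0.5125
P_3 = 1/(1+e^{-0.5700}) = 0.6388
P_4 = 1/(1+e^{2.1500}) = 0.1043
E[score] = 0.4428 + 0.5125 + 0.6388 + 0.1043 = 1.6983

1.70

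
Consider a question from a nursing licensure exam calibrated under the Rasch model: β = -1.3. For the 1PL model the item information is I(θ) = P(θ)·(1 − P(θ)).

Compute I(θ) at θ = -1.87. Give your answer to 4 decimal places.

0.2307

P = 1/(1+e^{0.5700}) = 0.3612
P(1−P) = 0.3612 × 0.6388 = 0.2307
I = P(1−P) = 0.23074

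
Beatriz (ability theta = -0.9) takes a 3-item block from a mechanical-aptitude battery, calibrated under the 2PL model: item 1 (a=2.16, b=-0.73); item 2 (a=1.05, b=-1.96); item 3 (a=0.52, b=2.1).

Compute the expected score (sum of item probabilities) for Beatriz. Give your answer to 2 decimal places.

1.34

P(theta) = 1 / (1 + exp(−a(theta − b)))
P_1 = 1/(1+e^{0.3672}) = 0.4092
P_2 = 1/(1+e^{-1.1130}) = 0.7527
P_3 = 1/(1+e^{1.5600}) = 0.1736
E[score] = 0.4092 + 0.7527 + 0.1736 = 1.3356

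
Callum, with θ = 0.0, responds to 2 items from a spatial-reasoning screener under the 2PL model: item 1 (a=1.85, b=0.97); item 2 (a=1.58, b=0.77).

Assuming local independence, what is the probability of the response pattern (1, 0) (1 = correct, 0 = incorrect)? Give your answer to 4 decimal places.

P(θ) = 1 / (1 + exp(−a(θ − b)))
P_1 = 1/(1+e^{1.7945}) = 0.1425
P_2 = 1/(1+e^{1.2166}) = 0.2285
L = P_1 × (1−P_2) = 0.1425 × 0.7715 = 0.10995

0.1100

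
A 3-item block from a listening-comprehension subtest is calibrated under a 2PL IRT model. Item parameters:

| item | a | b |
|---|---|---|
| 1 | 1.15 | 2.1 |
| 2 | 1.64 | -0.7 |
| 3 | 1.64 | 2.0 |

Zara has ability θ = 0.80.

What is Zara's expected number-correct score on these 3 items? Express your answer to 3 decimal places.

P(θ) = 1 / (1 + exp(−a(θ − b)))
P_1 = 1/(1+e^{1.4950}) = 0.1832
P_2 = 1/(1+e^{-2.4600}) = 0.9213
P_3 = 1/(1+e^{1.9680}) = 0.1226
E[score] = 0.1832 + 0.9213 + 0.1226 = 1.2271

1.227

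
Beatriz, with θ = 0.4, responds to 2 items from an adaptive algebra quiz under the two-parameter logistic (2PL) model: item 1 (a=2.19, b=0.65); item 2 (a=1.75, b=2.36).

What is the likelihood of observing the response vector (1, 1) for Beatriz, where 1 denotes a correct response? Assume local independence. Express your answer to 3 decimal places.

P(θ) = 1 / (1 + exp(−a(θ − b)))
P_1 = 1/(1+e^{0.5475}) = 0.3664
P_2 = 1/(1+e^{3.4300}) = 0.0314
L = P_1 × P_2 = 0.3664 × 0.0314 = 0.01150

0.011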